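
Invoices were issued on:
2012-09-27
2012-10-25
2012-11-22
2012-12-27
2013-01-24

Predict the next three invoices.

All dates are Thursdays, 28, 28, 35, 28 days apart.
Specifically, the 4th Thursday of each month.
4th Thursday of February 2013: 2013-02-28.
4th Thursday of March 2013: 2013-03-28.
4th Thursday of April 2013: 2013-04-25.

2013-02-28, 2013-03-28, 2013-04-25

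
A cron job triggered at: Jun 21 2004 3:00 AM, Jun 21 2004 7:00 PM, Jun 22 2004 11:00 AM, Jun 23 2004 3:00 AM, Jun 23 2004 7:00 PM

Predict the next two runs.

Jun 24 2004 11:00 AM, Jun 25 2004 3:00 AM

The interval is a steady 16 hours (16, 16, 16, 16).
Jun 23 2004 7:00 PM + 16 h = Jun 24 2004 11:00 AM.
Jun 24 2004 11:00 AM + 16 h = Jun 25 2004 3:00 AM.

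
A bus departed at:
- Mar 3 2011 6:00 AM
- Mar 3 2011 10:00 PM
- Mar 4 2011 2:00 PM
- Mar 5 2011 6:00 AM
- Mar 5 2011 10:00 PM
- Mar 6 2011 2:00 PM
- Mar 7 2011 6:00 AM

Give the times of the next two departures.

The interval is a steady 16 hours (16, 16, 16, 16, 16, 16).
Mar 7 2011 6:00 AM + 16 h = Mar 7 2011 10:00 PM.
Mar 7 2011 10:00 PM + 16 h = Mar 8 2011 2:00 PM.

Mar 7 2011 10:00 PM, Mar 8 2011 2:00 PM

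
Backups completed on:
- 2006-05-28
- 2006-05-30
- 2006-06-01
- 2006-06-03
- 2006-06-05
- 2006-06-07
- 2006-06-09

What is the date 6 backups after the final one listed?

2006-06-21

Every event comes 2 days after the last (2, 2, 2, 2, 2, 2).
2006-06-09 + 2 days = 2006-06-11.
2006-06-11 + 2 days = 2006-06-13.
2006-06-13 + 2 days = 2006-06-15.
2006-06-15 + 2 days = 2006-06-17.
2006-06-17 + 2 days = 2006-06-19.
2006-06-19 + 2 days = 2006-06-21.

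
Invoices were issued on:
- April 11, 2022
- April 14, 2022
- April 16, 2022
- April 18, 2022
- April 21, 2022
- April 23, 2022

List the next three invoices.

The gap pattern 3, 2, 2, 3, 2 repeats every 3 events.
These are the Mondays, Thursdays and Saturdays of each week.
Next Monday: April 25, 2022.
The following Thursday is April 28, 2022.
Next Saturday: April 30, 2022.

April 25, 2022; April 28, 2022; April 30, 2022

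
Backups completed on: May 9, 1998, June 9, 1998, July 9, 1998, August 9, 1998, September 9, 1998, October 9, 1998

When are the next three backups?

The day-of-month is always 9 (31, 30, 31, 31, 30 days between events).
So this recurs on the 9th of each month.
November 1998: November 9, 1998.
Next: December 1998 → December 9, 1998.
January 1999: January 9, 1999.

November 9, 1998; December 9, 1998; January 9, 1999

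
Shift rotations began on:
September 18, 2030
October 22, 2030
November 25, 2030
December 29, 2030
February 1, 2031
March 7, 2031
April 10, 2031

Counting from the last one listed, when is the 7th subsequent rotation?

December 4, 2031

Every event comes 34 days after the last (34, 34, 34, 34, 34, 34).
April 10, 2031 + 34 days = May 14, 2031.
May 14, 2031 + 34 days = June 17, 2031.
June 17, 2031 + 34 days = July 21, 2031.
July 21, 2031 + 34 days = August 24, 2031.
August 24, 2031 + 34 days = September 27, 2031.
September 27, 2031 + 34 days = October 31, 2031.
October 31, 2031 + 34 days = December 4, 2031.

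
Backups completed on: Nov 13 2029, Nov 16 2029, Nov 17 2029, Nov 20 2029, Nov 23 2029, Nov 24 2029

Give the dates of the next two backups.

Nov 27 2029, Nov 30 2029

Every event lands on a Tuesday or Friday or Saturday (gaps cycle 3, 1, 3, 3, 1).
So the schedule is: every Tuesday, Friday and Saturday.
The following Tuesday is Nov 27 2029.
The following Friday is Nov 30 2029.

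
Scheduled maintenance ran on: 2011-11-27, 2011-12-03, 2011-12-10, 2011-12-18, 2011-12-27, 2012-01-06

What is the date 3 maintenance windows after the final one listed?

The spacing grows by 1 each time: 6, 7, 8, 9, 10 days.
Next gap: 11 days. 2012-01-06 + 11 days = 2012-01-17.
Next gap: 12 days. 2012-01-17 + 12 days = 2012-01-29.
Next gap: 13 days. 2012-01-29 + 13 days = 2012-02-11.

2012-02-11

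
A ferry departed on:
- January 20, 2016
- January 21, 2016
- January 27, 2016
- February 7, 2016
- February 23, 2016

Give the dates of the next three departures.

Gaps: 1, 6, 11, 16 days — each gap is 5 larger than the previous one.
Next gap: 21 days. February 23, 2016 + 21 days = March 15, 2016.
Next gap: 26 days. March 15, 2016 + 26 days = April 10, 2016.
Next gap: 31 days. April 10, 2016 + 31 days = May 11, 2016.

March 15, 2016; April 10, 2016; May 11, 2016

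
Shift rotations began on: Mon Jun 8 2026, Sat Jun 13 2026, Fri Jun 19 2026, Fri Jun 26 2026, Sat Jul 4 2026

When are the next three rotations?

Mon Jul 13 2026, Thu Jul 23 2026, Mon Aug 3 2026

Intervals are 5, 6, 7, 8 days — an arithmetic progression with common difference 1.
Next gap: 9 days. Sat Jul 4 2026 + 9 days = Mon Jul 13 2026.
Next gap: 10 days. Mon Jul 13 2026 + 10 days = Thu Jul 23 2026.
Next gap: 11 days. Thu Jul 23 2026 + 11 days = Mon Aug 3 2026.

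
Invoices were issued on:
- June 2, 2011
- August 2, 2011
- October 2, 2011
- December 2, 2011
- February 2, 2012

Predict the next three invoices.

April 2, 2012; June 2, 2012; August 2, 2012

The day-of-month is always 2 (61, 61, 61, 62 days between events).
So this recurs on the 2nd of every 2 months.
April 2012: April 2, 2012.
June 2012: June 2, 2012.
Next: August 2012 → August 2, 2012.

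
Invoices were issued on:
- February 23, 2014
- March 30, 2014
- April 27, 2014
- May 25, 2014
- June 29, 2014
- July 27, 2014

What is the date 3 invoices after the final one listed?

All Sundays; the gaps (35, 28, 28, 35, 28) vary with month length.
This is the last Sunday of each month.
August 2014 ends with Sunday August 31, 2014.
Last Sunday of September 2014: September 28, 2014.
Last Sunday of October 2014: October 26, 2014.

October 26, 2014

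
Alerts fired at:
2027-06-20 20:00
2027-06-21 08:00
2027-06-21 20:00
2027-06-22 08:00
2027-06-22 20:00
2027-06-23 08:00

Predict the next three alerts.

2027-06-23 20:00, 2027-06-24 08:00, 2027-06-24 20:00

The interval is a steady 12 hours (12, 12, 12, 12, 12).
2027-06-23 08:00 + 12 h = 2027-06-23 20:00.
2027-06-23 20:00 + 12 h = 2027-06-24 08:00.
2027-06-24 08:00 + 12 h = 2027-06-24 20:00.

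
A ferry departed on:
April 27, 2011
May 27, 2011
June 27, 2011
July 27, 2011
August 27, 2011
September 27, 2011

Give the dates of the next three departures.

October 27, 2011; November 27, 2011; December 27, 2011

Each date is the 27th; the gaps (30, 31, 30, 31, 31) track the month lengths.
The rule is the 27th of each month.
Next: October 2011 → October 27, 2011.
Next: November 2011 → November 27, 2011.
December 2011: December 27, 2011.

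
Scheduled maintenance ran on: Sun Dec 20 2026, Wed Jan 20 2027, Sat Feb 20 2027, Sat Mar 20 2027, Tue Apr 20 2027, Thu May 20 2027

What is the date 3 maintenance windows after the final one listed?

The day-of-month is always 20 (31, 31, 28, 31, 30 days between events).
So this recurs on the 20th of each month.
June 2027: Sun Jun 20 2027.
July 2027: Tue Jul 20 2027.
Next: August 2027 → Fri Aug 20 2027.

Fri Aug 20 2027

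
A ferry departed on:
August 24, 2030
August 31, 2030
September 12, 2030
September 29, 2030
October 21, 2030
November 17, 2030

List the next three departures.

December 19, 2030; January 25, 2031; March 8, 2031

Intervals are 7, 12, 17, 22, 27 days — an arithmetic progression with common difference 5.
Next gap: 32 days. November 17, 2030 + 32 days = December 19, 2030.
Next gap: 37 days. December 19, 2030 + 37 days = January 25, 2031.
Next gap: 42 days. January 25, 2031 + 42 days = March 8, 2031.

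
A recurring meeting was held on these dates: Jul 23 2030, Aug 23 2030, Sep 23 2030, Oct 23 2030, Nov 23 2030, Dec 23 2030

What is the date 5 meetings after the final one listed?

May 23 2031

The day-of-month is always 23 (31, 31, 30, 31, 30 days between events).
So this recurs on the 23rd of each month.
Next: January 2031 → Jan 23 2031.
Next: February 2031 → Feb 23 2031.
Next: March 2031 → Mar 23 2031.
April 2031: Apr 23 2031.
May 2031: May 23 2031.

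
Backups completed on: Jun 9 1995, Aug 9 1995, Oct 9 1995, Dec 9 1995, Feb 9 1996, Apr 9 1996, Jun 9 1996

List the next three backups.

Aug 9 1996, Oct 9 1996, Dec 9 1996

Each date is the 9th; the gaps (61, 61, 61, 62, 60, 61) track the month lengths.
The rule is the 9th of every 2 months.
Next: August 1996 → Aug 9 1996.
October 1996: Oct 9 1996.
Next: December 1996 → Dec 9 1996.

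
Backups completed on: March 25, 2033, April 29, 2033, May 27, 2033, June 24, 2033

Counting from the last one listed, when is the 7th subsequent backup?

January 27, 2034

All Fridays; the gaps (35, 28, 28) vary with month length.
This is the last Friday of each month.
July 2033 ends with Friday July 29, 2033.
August 2033 ends with Friday August 26, 2033.
Last Friday of September 2033: September 30, 2033.
October 2033 ends with Friday October 28, 2033.
November 2033 ends with Friday November 25, 2033.
December 2033 ends with Friday December 30, 2033.
January 2034 ends with Friday January 27, 2034.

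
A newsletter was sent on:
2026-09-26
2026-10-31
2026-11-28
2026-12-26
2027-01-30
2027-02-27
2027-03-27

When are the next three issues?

Every date is a Saturday; gaps 35, 28, 28, 35, 28, 28 days.
Each is the last Saturday of its month (at least one falls on the 29th or later, ruling out '4th Saturday').
April 2027 ends with Saturday 2027-04-24.
May 2027 ends with Saturday 2027-05-29.
June 2027 ends with Saturday 2027-06-26.

2027-04-24, 2027-05-29, 2027-06-26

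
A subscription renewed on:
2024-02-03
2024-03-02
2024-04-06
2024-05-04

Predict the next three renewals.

2024-06-01, 2024-07-06, 2024-08-03

Gaps: 28, 35, 28 days — a mix of 28 and 35. Every date is a Saturday.
Each is the 1st Saturday of its month.
1st Saturday of June 2024: 2024-06-01.
1st Saturday of July 2024: 2024-07-06.
August 2024 — 1st Saturday is 2024-08-03.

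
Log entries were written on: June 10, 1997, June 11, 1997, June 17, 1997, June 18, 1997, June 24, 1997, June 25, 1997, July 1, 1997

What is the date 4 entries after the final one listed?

July 15, 1997

Gaps: 1, 6, 1, 6, 1, 6 days — not constant, but cyclic with period 2.
The events fall on every Tuesday and Wednesday.
The following Wednesday is July 2, 1997.
Next Tuesday: July 8, 1997.
The following Wednesday is July 9, 1997.
Next Tuesday: July 15, 1997.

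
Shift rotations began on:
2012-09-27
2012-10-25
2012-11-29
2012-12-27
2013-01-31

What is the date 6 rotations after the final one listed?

2013-07-25

Every date is a Thursday; gaps 28, 35, 28, 35 days.
Each is the last Thursday of its month (at least one falls on the 29th or later, ruling out '4th Thursday').
Last Thursday of February 2013: 2013-02-28.
March 2013 ends with Thursday 2013-03-28.
April 2013 ends with Thursday 2013-04-25.
May 2013 ends with Thursday 2013-05-30.
Last Thursday of June 2013: 2013-06-27.
Last Thursday of July 2013: 2013-07-25.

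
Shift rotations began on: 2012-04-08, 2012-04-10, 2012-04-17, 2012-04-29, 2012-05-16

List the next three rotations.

2012-06-07, 2012-07-04, 2012-08-05

Gaps: 2, 7, 12, 17 days — each gap is 5 larger than the previous one.
Next gap: 22 days. 2012-05-16 + 22 days = 2012-06-07.
Next gap: 27 days. 2012-06-07 + 27 days = 2012-07-04.
Next gap: 32 days. 2012-07-04 + 32 days = 2012-08-05.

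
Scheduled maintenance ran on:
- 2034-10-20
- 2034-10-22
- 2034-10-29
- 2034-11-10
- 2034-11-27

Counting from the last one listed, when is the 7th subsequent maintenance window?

Gaps: 2, 7, 12, 17 days — each gap is 5 larger than the previous one.
Next gap: 22 days. 2034-11-27 + 22 days = 2034-12-19.
Next gap: 27 days. 2034-12-19 + 27 days = 2035-01-15.
Next gap: 32 days. 2035-01-15 + 32 days = 2035-02-16.
Next gap: 37 days. 2035-02-16 + 37 days = 2035-03-25.
Next gap: 42 days. 2035-03-25 + 42 days = 2035-05-06.
Next gap: 47 days. 2035-05-06 + 47 days = 2035-06-22.
Next gap: 52 days. 2035-06-22 + 52 days = 2035-08-13.

2035-08-13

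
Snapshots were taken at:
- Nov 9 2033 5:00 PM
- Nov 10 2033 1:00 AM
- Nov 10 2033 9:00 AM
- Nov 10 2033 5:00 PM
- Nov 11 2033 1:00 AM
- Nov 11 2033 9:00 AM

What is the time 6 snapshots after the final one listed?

Nov 13 2033 9:00 AM

The interval is a steady 8 hours (8, 8, 8, 8, 8).
Nov 11 2033 9:00 AM + 8 h = Nov 11 2033 5:00 PM.
Nov 11 2033 5:00 PM + 8 h = Nov 12 2033 1:00 AM.
Nov 12 2033 1:00 AM + 8 h = Nov 12 2033 9:00 AM.
Nov 12 2033 9:00 AM + 8 h = Nov 12 2033 5:00 PM.
Nov 12 2033 5:00 PM + 8 h = Nov 13 2033 1:00 AM.
Nov 13 2033 1:00 AM + 8 h = Nov 13 2033 9:00 AM.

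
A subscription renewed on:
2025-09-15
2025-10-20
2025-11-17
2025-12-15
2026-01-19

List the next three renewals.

2026-02-16, 2026-03-16, 2026-04-20

All dates are Mondays, 35, 28, 28, 35 days apart.
Specifically, the 3rd Monday of each month.
February 2026 — 3rd Monday is 2026-02-16.
3rd Monday of March 2026: 2026-03-16.
3rd Monday of April 2026: 2026-04-20.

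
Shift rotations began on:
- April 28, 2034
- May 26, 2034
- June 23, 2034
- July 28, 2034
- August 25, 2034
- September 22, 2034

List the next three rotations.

Gaps: 28, 28, 35, 28, 28 days — a mix of 28 and 35. Every date is a Friday.
Each is the 4th Friday of its month.
4th Friday of October 2034: October 27, 2034.
November 2034 — 4th Friday is November 24, 2034.
4th Friday of December 2034: December 22, 2034.

October 27, 2034; November 24, 2034; December 22, 2034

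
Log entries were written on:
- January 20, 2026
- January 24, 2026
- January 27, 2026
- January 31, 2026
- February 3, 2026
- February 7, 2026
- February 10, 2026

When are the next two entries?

Every event lands on a Tuesday or Saturday (gaps cycle 4, 3, 4, 3, 4, 3).
So the schedule is: every Tuesday and Saturday.
Next Saturday: February 14, 2026.
The following Tuesday is February 17, 2026.

February 14, 2026; February 17, 2026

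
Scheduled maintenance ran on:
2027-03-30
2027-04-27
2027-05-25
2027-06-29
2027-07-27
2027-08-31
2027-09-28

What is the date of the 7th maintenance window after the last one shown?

2028-04-25

All Tuesdays; the gaps (28, 28, 35, 28, 35, 28) vary with month length.
This is the last Tuesday of each month.
October 2027 ends with Tuesday 2027-10-26.
November 2027 ends with Tuesday 2027-11-30.
December 2027 ends with Tuesday 2027-12-28.
January 2028 ends with Tuesday 2028-01-25.
February 2028 ends with Tuesday 2028-02-29.
Last Tuesday of March 2028: 2028-03-28.
Last Tuesday of April 2028: 2028-04-25.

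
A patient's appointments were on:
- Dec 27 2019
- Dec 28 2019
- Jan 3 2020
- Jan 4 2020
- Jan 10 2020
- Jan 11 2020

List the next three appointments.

Jan 17 2020, Jan 18 2020, Jan 24 2020

The gap pattern 1, 6, 1, 6, 1 repeats every 2 events.
These are the Fridays and Saturdays of each week.
Next Friday: Jan 17 2020.
The following Saturday is Jan 18 2020.
The following Friday is Jan 24 2020.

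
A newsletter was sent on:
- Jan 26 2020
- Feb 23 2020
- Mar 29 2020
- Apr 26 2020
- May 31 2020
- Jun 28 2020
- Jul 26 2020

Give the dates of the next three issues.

These are Sundays with 28, 35, 28, 35, 28, 28-day gaps.
Each is the final Sunday of its month — Mar 29 2020 is past the 28th, so '4th Sunday' doesn't fit.
Last Sunday of August 2020: Aug 30 2020.
September 2020 ends with Sunday Sep 27 2020.
Last Sunday of October 2020: Oct 25 2020.

Aug 30 2020, Sep 27 2020, Oct 25 2020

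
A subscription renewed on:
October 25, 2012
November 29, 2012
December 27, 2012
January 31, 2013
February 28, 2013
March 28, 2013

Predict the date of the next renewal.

April 25, 2013

All Thursdays; the gaps (35, 28, 35, 28, 28) vary with month length.
This is the last Thursday of each month.
Last Thursday of April 2013: April 25, 2013.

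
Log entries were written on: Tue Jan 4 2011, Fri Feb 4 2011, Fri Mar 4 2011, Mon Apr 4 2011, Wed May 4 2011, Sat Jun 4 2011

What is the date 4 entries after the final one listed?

Each date is the 4th; the gaps (31, 28, 31, 30, 31) track the month lengths.
The rule is the 4th of each month.
Next: July 2011 → Mon Jul 4 2011.
Next: August 2011 → Thu Aug 4 2011.
Next: September 2011 → Sun Sep 4 2011.
October 2011: Tue Oct 4 2011.

Tue Oct 4 2011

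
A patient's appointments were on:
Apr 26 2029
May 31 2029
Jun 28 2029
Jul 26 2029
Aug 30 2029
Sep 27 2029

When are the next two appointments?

Oct 25 2029, Nov 29 2029

All Thursdays; the gaps (35, 28, 28, 35, 28) vary with month length.
This is the last Thursday of each month.
Last Thursday of October 2029: Oct 25 2029.
November 2029 ends with Thursday Nov 29 2029.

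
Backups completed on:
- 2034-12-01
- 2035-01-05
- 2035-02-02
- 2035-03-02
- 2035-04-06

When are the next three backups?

Gaps: 35, 28, 28, 35 days — a mix of 28 and 35. Every date is a Friday.
Each is the 1st Friday of its month.
1st Friday of May 2035: 2035-05-04.
1st Friday of June 2035: 2035-06-01.
July 2035 — 1st Friday is 2035-07-06.

2035-05-04, 2035-06-01, 2035-07-06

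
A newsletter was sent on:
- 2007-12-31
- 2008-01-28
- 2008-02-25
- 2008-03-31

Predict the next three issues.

2008-04-28, 2008-05-26, 2008-06-30

These are Mondays with 28, 28, 35-day gaps.
Each is the final Monday of its month — 2007-12-31 is past the 28th, so '4th Monday' doesn't fit.
Last Monday of April 2008: 2008-04-28.
Last Monday of May 2008: 2008-05-26.
Last Monday of June 2008: 2008-06-30.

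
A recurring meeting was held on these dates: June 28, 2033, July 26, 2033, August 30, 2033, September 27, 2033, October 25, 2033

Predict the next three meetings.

All Tuesdays; the gaps (28, 35, 28, 28) vary with month length.
This is the last Tuesday of each month.
November 2033 ends with Tuesday November 29, 2033.
December 2033 ends with Tuesday December 27, 2033.
Last Tuesday of January 2034: January 31, 2034.

November 29, 2033; December 27, 2033; January 31, 2034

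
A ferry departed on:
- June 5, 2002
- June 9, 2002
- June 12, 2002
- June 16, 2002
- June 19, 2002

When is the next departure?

The gap pattern 4, 3, 4, 3 repeats every 2 events.
These are the Wednesdays and Sundays of each week.
The following Sunday is June 23, 2002.

June 23, 2002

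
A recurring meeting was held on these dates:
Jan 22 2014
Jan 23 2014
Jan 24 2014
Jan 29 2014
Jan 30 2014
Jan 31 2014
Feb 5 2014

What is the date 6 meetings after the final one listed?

Feb 19 2014

Gaps: 1, 1, 5, 1, 1, 5 days — not constant, but cyclic with period 3.
The events fall on every Wednesday, Thursday and Friday.
Next Thursday: Feb 6 2014.
Next Friday: Feb 7 2014.
Next Wednesday: Feb 12 2014.
The following Thursday is Feb 13 2014.
The following Friday is Feb 14 2014.
Next Wednesday: Feb 19 2014.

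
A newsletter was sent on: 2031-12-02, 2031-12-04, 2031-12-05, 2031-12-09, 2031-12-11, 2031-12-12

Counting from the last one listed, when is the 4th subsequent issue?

The gap pattern 2, 1, 4, 2, 1 repeats every 3 events.
These are the Tuesdays, Thursdays and Fridays of each week.
Next Tuesday: 2031-12-16.
The following Thursday is 2031-12-18.
Next Friday: 2031-12-19.
The following Tuesday is 2031-12-23.

2031-12-23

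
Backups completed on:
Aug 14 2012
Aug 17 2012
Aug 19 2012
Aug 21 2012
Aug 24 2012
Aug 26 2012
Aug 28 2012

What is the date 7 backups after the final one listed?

Sep 14 2012

Gaps: 3, 2, 2, 3, 2, 2 days — not constant, but cyclic with period 3.
The events fall on every Tuesday, Friday and Sunday.
The following Friday is Aug 31 2012.
The following Sunday is Sep 2 2012.
The following Tuesday is Sep 4 2012.
The following Friday is Sep 7 2012.
The following Sunday is Sep 9 2012.
Next Tuesday: Sep 11 2012.
The following Friday is Sep 14 2012.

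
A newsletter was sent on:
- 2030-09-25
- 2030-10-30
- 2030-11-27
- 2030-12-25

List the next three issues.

2031-01-29, 2031-02-26, 2031-03-26

These are Wednesdays with 35, 28, 28-day gaps.
Each is the final Wednesday of its month — 2030-10-30 is past the 28th, so '4th Wednesday' doesn't fit.
January 2031 ends with Wednesday 2031-01-29.
Last Wednesday of February 2031: 2031-02-26.
Last Wednesday of March 2031: 2031-03-26.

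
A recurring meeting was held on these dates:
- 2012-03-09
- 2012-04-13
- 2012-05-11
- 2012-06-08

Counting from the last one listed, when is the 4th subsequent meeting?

2012-10-12

All dates are Fridays, 35, 28, 28 days apart.
Specifically, the 2nd Friday of each month.
July 2012 — 2nd Friday is 2012-07-13.
2nd Friday of August 2012: 2012-08-10.
September 2012 — 2nd Friday is 2012-09-14.
October 2012 — 2nd Friday is 2012-10-12.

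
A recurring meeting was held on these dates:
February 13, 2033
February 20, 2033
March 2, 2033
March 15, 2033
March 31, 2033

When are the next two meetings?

The spacing grows by 3 each time: 7, 10, 13, 16 days.
Next gap: 19 days. March 31, 2033 + 19 days = April 19, 2033.
Next gap: 22 days. April 19, 2033 + 22 days = May 11, 2033.

April 19, 2033; May 11, 2033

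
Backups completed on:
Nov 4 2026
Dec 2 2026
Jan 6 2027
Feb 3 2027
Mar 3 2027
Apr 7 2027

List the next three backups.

May 5 2027, Jun 2 2027, Jul 7 2027

Gaps: 28, 35, 28, 28, 35 days — a mix of 28 and 35. Every date is a Wednesday.
Each is the 1st Wednesday of its month.
1st Wednesday of May 2027: May 5 2027.
1st Wednesday of June 2027: Jun 2 2027.
July 2027 — 1st Wednesday is Jul 7 2027.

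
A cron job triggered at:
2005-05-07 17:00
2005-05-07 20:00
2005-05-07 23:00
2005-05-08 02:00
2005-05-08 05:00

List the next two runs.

2005-05-08 08:00, 2005-05-08 11:00

Spacing: 3, 3, 3, 3 h — constant 3 h.
2005-05-08 05:00 + 3 h = 2005-05-08 08:00.
2005-05-08 08:00 + 3 h = 2005-05-08 11:00.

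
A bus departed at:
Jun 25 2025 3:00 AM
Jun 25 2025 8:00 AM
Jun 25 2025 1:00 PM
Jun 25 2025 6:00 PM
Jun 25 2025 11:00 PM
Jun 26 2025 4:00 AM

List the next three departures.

Gaps: 5, 5, 5, 5, 5 hours — each event is 5 hours after the previous one.
Jun 26 2025 4:00 AM + 5 h = Jun 26 2025 9:00 AM.
Jun 26 2025 9:00 AM + 5 h = Jun 26 2025 2:00 PM.
Jun 26 2025 2:00 PM + 5 h = Jun 26 2025 7:00 PM.

Jun 26 2025 9:00 AM, Jun 26 2025 2:00 PM, Jun 26 2025 7:00 PM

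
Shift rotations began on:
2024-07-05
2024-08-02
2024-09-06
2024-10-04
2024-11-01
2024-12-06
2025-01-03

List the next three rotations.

These are Fridays at 28- or 35-day spacing (28, 35, 28, 28, 35, 28).
The pattern: 1st Friday of the month.
February 2025 — 1st Friday is 2025-02-07.
March 2025 — 1st Friday is 2025-03-07.
1st Friday of April 2025: 2025-04-04.

2025-02-07, 2025-03-07, 2025-04-04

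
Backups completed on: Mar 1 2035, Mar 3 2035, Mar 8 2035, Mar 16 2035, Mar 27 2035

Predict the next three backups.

Apr 10 2035, Apr 27 2035, May 17 2035

Gaps: 2, 5, 8, 11 days — each gap is 3 larger than the previous one.
Next gap: 14 days. Mar 27 2035 + 14 days = Apr 10 2035.
Next gap: 17 days. Apr 10 2035 + 17 days = Apr 27 2035.
Next gap: 20 days. Apr 27 2035 + 20 days = May 17 2035.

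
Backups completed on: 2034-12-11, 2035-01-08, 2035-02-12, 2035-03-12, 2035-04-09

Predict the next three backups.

2035-05-14, 2035-06-11, 2035-07-09

Gaps: 28, 35, 28, 28 days — a mix of 28 and 35. Every date is a Monday.
Each is the 2nd Monday of its month.
2nd Monday of May 2035: 2035-05-14.
2nd Monday of June 2035: 2035-06-11.
2nd Monday of July 2035: 2035-07-09.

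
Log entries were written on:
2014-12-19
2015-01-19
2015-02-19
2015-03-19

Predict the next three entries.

The day-of-month is always 19 (31, 31, 28 days between events).
So this recurs on the 19th of each month.
Next: April 2015 → 2015-04-19.
Next: May 2015 → 2015-05-19.
June 2015: 2015-06-19.

2015-04-19, 2015-05-19, 2015-06-19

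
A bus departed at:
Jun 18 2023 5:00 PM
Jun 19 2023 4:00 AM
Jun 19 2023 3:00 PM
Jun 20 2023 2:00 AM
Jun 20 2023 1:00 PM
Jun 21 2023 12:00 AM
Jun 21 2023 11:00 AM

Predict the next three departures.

Spacing: 11, 11, 11, 11, 11, 11 h — constant 11 h.
Jun 21 2023 11:00 AM + 11 h = Jun 21 2023 10:00 PM.
Jun 21 2023 10:00 PM + 11 h = Jun 22 2023 9:00 AM.
Jun 22 2023 9:00 AM + 11 h = Jun 22 2023 8:00 PM.

Jun 21 2023 10:00 PM, Jun 22 2023 9:00 AM, Jun 22 2023 8:00 PM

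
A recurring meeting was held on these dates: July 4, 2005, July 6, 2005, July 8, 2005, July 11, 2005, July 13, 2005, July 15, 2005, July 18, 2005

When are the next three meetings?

Every event lands on a Monday or Wednesday or Friday (gaps cycle 2, 2, 3, 2, 2, 3).
So the schedule is: every Monday, Wednesday and Friday.
Next Wednesday: July 20, 2005.
Next Friday: July 22, 2005.
The following Monday is July 25, 2005.

July 20, 2005; July 22, 2005; July 25, 2005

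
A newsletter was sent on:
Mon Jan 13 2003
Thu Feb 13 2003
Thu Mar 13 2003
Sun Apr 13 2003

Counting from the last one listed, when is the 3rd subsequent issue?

Sun Jul 13 2003

Gaps: 31, 28, 31 days — not constant. Every event is on the 13th of the month.
Pattern: the 13th of each month.
May 2003: Tue May 13 2003.
Next: June 2003 → Fri Jun 13 2003.
July 2003: Sun Jul 13 2003.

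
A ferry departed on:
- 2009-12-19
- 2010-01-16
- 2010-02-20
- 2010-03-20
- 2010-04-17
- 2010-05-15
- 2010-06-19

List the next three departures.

2010-07-17, 2010-08-21, 2010-09-18

Gaps: 28, 35, 28, 28, 28, 35 days — a mix of 28 and 35. Every date is a Saturday.
Each is the 3rd Saturday of its month.
3rd Saturday of July 2010: 2010-07-17.
August 2010 — 3rd Saturday is 2010-08-21.
September 2010 — 3rd Saturday is 2010-09-18.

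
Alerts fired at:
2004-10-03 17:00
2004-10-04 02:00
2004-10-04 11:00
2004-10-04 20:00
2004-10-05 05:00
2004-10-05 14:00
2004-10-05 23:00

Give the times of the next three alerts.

Gaps: 9, 9, 9, 9, 9, 9 hours — each event is 9 hours after the previous one.
2004-10-05 23:00 + 9 h = 2004-10-06 08:00.
2004-10-06 08:00 + 9 h = 2004-10-06 17:00.
2004-10-06 17:00 + 9 h = 2004-10-07 02:00.

2004-10-06 08:00, 2004-10-06 17:00, 2004-10-07 02:00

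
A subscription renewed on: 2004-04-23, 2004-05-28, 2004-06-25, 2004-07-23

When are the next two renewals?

2004-08-27, 2004-09-24

These are Fridays at 28- or 35-day spacing (35, 28, 28).
The pattern: 4th Friday of the month.
4th Friday of August 2004: 2004-08-27.
September 2004 — 4th Friday is 2004-09-24.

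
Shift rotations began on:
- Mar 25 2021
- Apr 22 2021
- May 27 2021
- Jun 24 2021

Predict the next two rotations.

Jul 22 2021, Aug 26 2021

These are Thursdays at 28- or 35-day spacing (28, 35, 28).
The pattern: 4th Thursday of the month.
4th Thursday of July 2021: Jul 22 2021.
4th Thursday of August 2021: Aug 26 2021.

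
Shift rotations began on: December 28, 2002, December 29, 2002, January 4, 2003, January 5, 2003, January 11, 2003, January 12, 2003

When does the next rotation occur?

Every event lands on a Saturday or Sunday (gaps cycle 1, 6, 1, 6, 1).
So the schedule is: every Saturday and Sunday.
The following Saturday is January 18, 2003.

January 18, 2003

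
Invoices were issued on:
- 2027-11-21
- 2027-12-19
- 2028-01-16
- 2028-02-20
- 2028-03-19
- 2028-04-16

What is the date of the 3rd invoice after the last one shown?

2028-07-16

Gaps: 28, 28, 35, 28, 28 days — a mix of 28 and 35. Every date is a Sunday.
Each is the 3rd Sunday of its month.
3rd Sunday of May 2028: 2028-05-21.
3rd Sunday of June 2028: 2028-06-18.
3rd Sunday of July 2028: 2028-07-16.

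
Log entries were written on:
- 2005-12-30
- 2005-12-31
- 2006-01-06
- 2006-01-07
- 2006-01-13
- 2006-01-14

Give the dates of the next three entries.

2006-01-20, 2006-01-21, 2006-01-27

The gap pattern 1, 6, 1, 6, 1 repeats every 2 events.
These are the Fridays and Saturdays of each week.
The following Friday is 2006-01-20.
The following Saturday is 2006-01-21.
Next Friday: 2006-01-27.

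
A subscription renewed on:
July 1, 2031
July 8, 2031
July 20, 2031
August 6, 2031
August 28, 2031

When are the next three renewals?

September 24, 2031; October 26, 2031; December 2, 2031

The spacing grows by 5 each time: 7, 12, 17, 22 days.
Next gap: 27 days. August 28, 2031 + 27 days = September 24, 2031.
Next gap: 32 days. September 24, 2031 + 32 days = October 26, 2031.
Next gap: 37 days. October 26, 2031 + 37 days = December 2, 2031.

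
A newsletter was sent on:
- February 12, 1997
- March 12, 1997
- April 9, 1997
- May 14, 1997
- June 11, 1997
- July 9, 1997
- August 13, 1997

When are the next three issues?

September 10, 1997; October 8, 1997; November 12, 1997

These are Wednesdays at 28- or 35-day spacing (28, 28, 35, 28, 28, 35).
The pattern: 2nd Wednesday of the month.
September 1997 — 2nd Wednesday is September 10, 1997.
October 1997 — 2nd Wednesday is October 8, 1997.
November 1997 — 2nd Wednesday is November 12, 1997.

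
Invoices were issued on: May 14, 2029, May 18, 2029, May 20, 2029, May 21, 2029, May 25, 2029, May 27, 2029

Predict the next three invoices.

May 28, 2029; June 1, 2029; June 3, 2029

The gap pattern 4, 2, 1, 4, 2 repeats every 3 events.
These are the Mondays, Fridays and Sundays of each week.
Next Monday: May 28, 2029.
Next Friday: June 1, 2029.
Next Sunday: June 3, 2029.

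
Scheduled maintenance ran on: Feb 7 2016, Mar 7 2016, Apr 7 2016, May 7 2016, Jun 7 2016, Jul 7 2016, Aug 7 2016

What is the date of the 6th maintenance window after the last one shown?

The day-of-month is always 7 (29, 31, 30, 31, 30, 31 days between events).
So this recurs on the 7th of each month.
September 2016: Sep 7 2016.
Next: October 2016 → Oct 7 2016.
November 2016: Nov 7 2016.
Next: December 2016 → Dec 7 2016.
January 2017: Jan 7 2017.
Next: February 2017 → Feb 7 2017.

Feb 7 2017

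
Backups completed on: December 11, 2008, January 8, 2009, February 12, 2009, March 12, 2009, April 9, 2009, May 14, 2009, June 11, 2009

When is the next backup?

July 9, 2009

Gaps: 28, 35, 28, 28, 35, 28 days — a mix of 28 and 35. Every date is a Thursday.
Each is the 2nd Thursday of its month.
2nd Thursday of July 2009: July 9, 2009.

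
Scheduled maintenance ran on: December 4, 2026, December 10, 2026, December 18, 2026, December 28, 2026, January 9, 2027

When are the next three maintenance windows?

Gaps: 6, 8, 10, 12 days — each gap is 2 larger than the previous one.
Next gap: 14 days. January 9, 2027 + 14 days = January 23, 2027.
Next gap: 16 days. January 23, 2027 + 16 days = February 8, 2027.
Next gap: 18 days. February 8, 2027 + 18 days = February 26, 2027.

January 23, 2027; February 8, 2027; February 26, 2027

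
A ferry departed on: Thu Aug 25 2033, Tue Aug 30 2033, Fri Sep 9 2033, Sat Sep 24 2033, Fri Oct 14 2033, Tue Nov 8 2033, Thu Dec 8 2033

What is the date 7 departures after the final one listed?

Thu Nov 23 2034

The spacing grows by 5 each time: 5, 10, 15, 20, 25, 30 days.
Next gap: 35 days. Thu Dec 8 2033 + 35 days = Thu Jan 12 2034.
Next gap: 40 days. Thu Jan 12 2034 + 40 days = Tue Feb 21 2034.
Next gap: 45 days. Tue Feb 21 2034 + 45 days = Fri Apr 7 2034.
Next gap: 50 days. Fri Apr 7 2034 + 50 days = Sat May 27 2034.
Next gap: 55 days. Sat May 27 2034 + 55 days = Fri Jul 21 2034.
Next gap: 60 days. Fri Jul 21 2034 + 60 days = Tue Sep 19 2034.
Next gap: 65 days. Tue Sep 19 2034 + 65 days = Thu Nov 23 2034.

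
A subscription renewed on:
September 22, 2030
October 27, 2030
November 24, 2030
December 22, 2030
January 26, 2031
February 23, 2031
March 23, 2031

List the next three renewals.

All dates are Sundays, 35, 28, 28, 35, 28, 28 days apart.
Specifically, the 4th Sunday of each month.
4th Sunday of April 2031: April 27, 2031.
4th Sunday of May 2031: May 25, 2031.
June 2031 — 4th Sunday is June 22, 2031.

April 27, 2031; May 25, 2031; June 22, 2031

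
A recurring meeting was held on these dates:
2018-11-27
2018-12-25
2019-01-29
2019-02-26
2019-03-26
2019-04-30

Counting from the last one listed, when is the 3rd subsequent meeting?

Every date is a Tuesday; gaps 28, 35, 28, 28, 35 days.
Each is the last Tuesday of its month (at least one falls on the 29th or later, ruling out '4th Tuesday').
Last Tuesday of May 2019: 2019-05-28.
June 2019 ends with Tuesday 2019-06-25.
July 2019 ends with Tuesday 2019-07-30.

2019-07-30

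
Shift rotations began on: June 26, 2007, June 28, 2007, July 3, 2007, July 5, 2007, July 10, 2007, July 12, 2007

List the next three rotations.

Every event lands on a Tuesday or Thursday (gaps cycle 2, 5, 2, 5, 2).
So the schedule is: every Tuesday and Thursday.
The following Tuesday is July 17, 2007.
Next Thursday: July 19, 2007.
The following Tuesday is July 24, 2007.

July 17, 2007; July 19, 2007; July 24, 2007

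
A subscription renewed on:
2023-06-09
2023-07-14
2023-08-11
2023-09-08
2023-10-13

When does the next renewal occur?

These are Fridays at 28- or 35-day spacing (35, 28, 28, 35).
The pattern: 2nd Friday of the month.
November 2023 — 2nd Friday is 2023-11-10.

2023-11-10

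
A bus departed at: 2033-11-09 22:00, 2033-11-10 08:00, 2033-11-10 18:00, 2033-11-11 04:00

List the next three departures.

Spacing: 10, 10, 10 h — constant 10 h.
2033-11-11 04:00 + 10 h = 2033-11-11 14:00.
2033-11-11 14:00 + 10 h = 2033-11-12 00:00.
2033-11-12 00:00 + 10 h = 2033-11-12 10:00.

2033-11-11 14:00, 2033-11-12 00:00, 2033-11-12 10:00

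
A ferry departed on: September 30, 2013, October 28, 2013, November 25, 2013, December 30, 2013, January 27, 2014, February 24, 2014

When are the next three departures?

March 31, 2014; April 28, 2014; May 26, 2014

These are Mondays with 28, 28, 35, 28, 28-day gaps.
Each is the final Monday of its month — September 30, 2013 is past the 28th, so '4th Monday' doesn't fit.
March 2014 ends with Monday March 31, 2014.
Last Monday of April 2014: April 28, 2014.
May 2014 ends with Monday May 26, 2014.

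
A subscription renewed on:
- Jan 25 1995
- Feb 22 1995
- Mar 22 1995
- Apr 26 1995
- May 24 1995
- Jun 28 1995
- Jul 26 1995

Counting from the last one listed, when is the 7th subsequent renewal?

Feb 28 1996

These are Wednesdays at 28- or 35-day spacing (28, 28, 35, 28, 35, 28).
The pattern: 4th Wednesday of the month.
August 1995 — 4th Wednesday is Aug 23 1995.
4th Wednesday of September 1995: Sep 27 1995.
4th Wednesday of October 1995: Oct 25 1995.
November 1995 — 4th Wednesday is Nov 22 1995.
4th Wednesday of December 1995: Dec 27 1995.
4th Wednesday of January 1996: Jan 24 1996.
4th Wednesday of February 1996: Feb 28 1996.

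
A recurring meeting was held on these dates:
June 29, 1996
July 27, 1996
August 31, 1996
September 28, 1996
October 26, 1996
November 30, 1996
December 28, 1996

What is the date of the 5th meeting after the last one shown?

May 31, 1997

These are Saturdays with 28, 35, 28, 28, 35, 28-day gaps.
Each is the final Saturday of its month — June 29, 1996 is past the 28th, so '4th Saturday' doesn't fit.
Last Saturday of January 1997: January 25, 1997.
Last Saturday of February 1997: February 22, 1997.
Last Saturday of March 1997: March 29, 1997.
Last Saturday of April 1997: April 26, 1997.
Last Saturday of May 1997: May 31, 1997.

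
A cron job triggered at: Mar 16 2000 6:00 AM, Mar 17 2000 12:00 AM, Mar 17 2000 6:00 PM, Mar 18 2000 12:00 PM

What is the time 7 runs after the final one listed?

Spacing: 18, 18, 18 h — constant 18 h.
Mar 18 2000 12:00 PM + 18 h = Mar 19 2000 6:00 AM.
Mar 19 2000 6:00 AM + 18 h = Mar 20 2000 12:00 AM.
Mar 20 2000 12:00 AM + 18 h = Mar 20 2000 6:00 PM.
Mar 20 2000 6:00 PM + 18 h = Mar 21 2000 12:00 PM.
Mar 21 2000 12:00 PM + 18 h = Mar 22 2000 6:00 AM.
Mar 22 2000 6:00 AM + 18 h = Mar 23 2000 12:00 AM.
Mar 23 2000 12:00 AM + 18 h = Mar 23 2000 6:00 PM.

Mar 23 2000 6:00 PM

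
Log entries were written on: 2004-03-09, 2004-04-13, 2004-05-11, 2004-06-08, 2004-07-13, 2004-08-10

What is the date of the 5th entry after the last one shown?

2005-01-11

All dates are Tuesdays, 35, 28, 28, 35, 28 days apart.
Specifically, the 2nd Tuesday of each month.
September 2004 — 2nd Tuesday is 2004-09-14.
October 2004 — 2nd Tuesday is 2004-10-12.
2nd Tuesday of November 2004: 2004-11-09.
2nd Tuesday of December 2004: 2004-12-14.
January 2005 — 2nd Tuesday is 2005-01-11.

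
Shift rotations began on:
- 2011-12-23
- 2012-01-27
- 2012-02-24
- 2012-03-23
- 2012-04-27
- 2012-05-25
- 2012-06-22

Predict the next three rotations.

2012-07-27, 2012-08-24, 2012-09-28

All dates are Fridays, 35, 28, 28, 35, 28, 28 days apart.
Specifically, the 4th Friday of each month.
4th Friday of July 2012: 2012-07-27.
August 2012 — 4th Friday is 2012-08-24.
September 2012 — 4th Friday is 2012-09-28.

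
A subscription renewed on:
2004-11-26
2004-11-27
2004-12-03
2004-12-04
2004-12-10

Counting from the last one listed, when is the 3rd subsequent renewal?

Gaps: 1, 6, 1, 6 days — not constant, but cyclic with period 2.
The events fall on every Friday and Saturday.
The following Saturday is 2004-12-11.
The following Friday is 2004-12-17.
Next Saturday: 2004-12-18.

2004-12-18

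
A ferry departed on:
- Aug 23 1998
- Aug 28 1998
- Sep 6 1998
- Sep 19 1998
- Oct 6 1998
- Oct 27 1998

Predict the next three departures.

Nov 21 1998, Dec 20 1998, Jan 22 1999

Gaps: 5, 9, 13, 17, 21 days — each gap is 4 larger than the previous one.
Next gap: 25 days. Oct 27 1998 + 25 days = Nov 21 1998.
Next gap: 29 days. Nov 21 1998 + 29 days = Dec 20 1998.
Next gap: 33 days. Dec 20 1998 + 33 days = Jan 22 1999.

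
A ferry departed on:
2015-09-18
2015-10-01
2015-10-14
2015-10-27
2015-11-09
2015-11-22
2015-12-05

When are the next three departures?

Every event comes 13 days after the last (13, 13, 13, 13, 13, 13).
2015-12-05 + 13 days = 2015-12-18.
2015-12-18 + 13 days = 2015-12-31.
2015-12-31 + 13 days = 2016-01-13.

2015-12-18, 2015-12-31, 2016-01-13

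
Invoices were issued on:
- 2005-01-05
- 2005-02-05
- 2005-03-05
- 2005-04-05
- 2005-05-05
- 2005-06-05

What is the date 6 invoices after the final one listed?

2005-12-05

The day-of-month is always 5 (31, 28, 31, 30, 31 days between events).
So this recurs on the 5th of each month.
July 2005: 2005-07-05.
Next: August 2005 → 2005-08-05.
September 2005: 2005-09-05.
October 2005: 2005-10-05.
Next: November 2005 → 2005-11-05.
Next: December 2005 → 2005-12-05.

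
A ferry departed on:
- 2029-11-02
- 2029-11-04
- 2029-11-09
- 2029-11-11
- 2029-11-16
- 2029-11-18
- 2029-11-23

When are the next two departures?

2029-11-25, 2029-11-30

Every event lands on a Friday or Sunday (gaps cycle 2, 5, 2, 5, 2, 5).
So the schedule is: every Friday and Sunday.
The following Sunday is 2029-11-25.
The following Friday is 2029-11-30.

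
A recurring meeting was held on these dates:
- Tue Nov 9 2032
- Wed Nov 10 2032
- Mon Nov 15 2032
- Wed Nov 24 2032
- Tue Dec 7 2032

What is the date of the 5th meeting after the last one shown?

Mon Apr 11 2033

Gaps: 1, 5, 9, 13 days — each gap is 4 larger than the previous one.
Next gap: 17 days. Tue Dec 7 2032 + 17 days = Fri Dec 24 2032.
Next gap: 21 days. Fri Dec 24 2032 + 21 days = Fri Jan 14 2033.
Next gap: 25 days. Fri Jan 14 2033 + 25 days = Tue Feb 8 2033.
Next gap: 29 days. Tue Feb 8 2033 + 29 days = Wed Mar 9 2033.
Next gap: 33 days. Wed Mar 9 2033 + 33 days = Mon Apr 11 2033.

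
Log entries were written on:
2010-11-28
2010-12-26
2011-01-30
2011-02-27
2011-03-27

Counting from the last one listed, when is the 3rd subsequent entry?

2011-06-26

These are Sundays with 28, 35, 28, 28-day gaps.
Each is the final Sunday of its month — 2011-01-30 is past the 28th, so '4th Sunday' doesn't fit.
Last Sunday of April 2011: 2011-04-24.
May 2011 ends with Sunday 2011-05-29.
Last Sunday of June 2011: 2011-06-26.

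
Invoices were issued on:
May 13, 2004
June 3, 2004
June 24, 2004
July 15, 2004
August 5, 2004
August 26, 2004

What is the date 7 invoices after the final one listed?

Gaps between consecutive events: 21, 21, 21, 21, 21 days — a constant 21-day interval.
August 26, 2004 + 21 days = September 16, 2004.
September 16, 2004 + 21 days = October 7, 2004.
October 7, 2004 + 21 days = October 28, 2004.
October 28, 2004 + 21 days = November 18, 2004.
November 18, 2004 + 21 days = December 9, 2004.
December 9, 2004 + 21 days = December 30, 2004.
December 30, 2004 + 21 days = January 20, 2005.

January 20, 2005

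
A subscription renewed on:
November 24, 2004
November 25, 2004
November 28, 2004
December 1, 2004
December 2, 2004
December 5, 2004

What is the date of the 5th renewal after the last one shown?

The gap pattern 1, 3, 3, 1, 3 repeats every 3 events.
These are the Wednesdays, Thursdays and Sundays of each week.
The following Wednesday is December 8, 2004.
The following Thursday is December 9, 2004.
The following Sunday is December 12, 2004.
The following Wednesday is December 15, 2004.
The following Thursday is December 16, 2004.

December 16, 2004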